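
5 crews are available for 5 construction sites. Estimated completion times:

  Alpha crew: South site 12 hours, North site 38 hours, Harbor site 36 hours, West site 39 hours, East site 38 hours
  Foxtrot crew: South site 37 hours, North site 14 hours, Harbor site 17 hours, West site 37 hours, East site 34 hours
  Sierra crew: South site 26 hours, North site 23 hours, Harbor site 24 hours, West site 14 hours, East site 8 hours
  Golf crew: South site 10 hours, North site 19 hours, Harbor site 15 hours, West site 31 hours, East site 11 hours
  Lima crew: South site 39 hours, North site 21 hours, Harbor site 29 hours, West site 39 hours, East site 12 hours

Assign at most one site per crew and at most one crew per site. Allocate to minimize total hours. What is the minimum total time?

Treat this as an assignment problem: match each crew to one site.
Optimal: Alpha crew→South site (12 hours), Foxtrot crew→North site (14 hours), Sierra crew→West site (14 hours), Golf crew→Harbor site (15 hours), Lima crew→East site (12 hours) — total 12+14+14+15+12 = 67 hours.
Swapping Golf crew↔Foxtrot crew (Golf crew→North site 19 hours, Foxtrot crew→Harbor site 17 hours) adds 7.
Every other assignment is strictly worse.

Minimum total: 67 hours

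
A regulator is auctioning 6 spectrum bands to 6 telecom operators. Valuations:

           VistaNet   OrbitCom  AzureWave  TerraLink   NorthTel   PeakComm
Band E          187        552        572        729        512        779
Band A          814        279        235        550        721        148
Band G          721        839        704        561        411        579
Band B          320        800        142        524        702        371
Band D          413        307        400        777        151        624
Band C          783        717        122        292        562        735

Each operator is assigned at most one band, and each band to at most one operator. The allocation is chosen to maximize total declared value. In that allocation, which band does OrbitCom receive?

Optimal: VistaNet→Band C ($783M), OrbitCom→Band B ($800M), AzureWave→Band G ($704M), TerraLink→Band D ($777M), NorthTel→Band A ($721M), PeakComm→Band E ($779M) — total 783+800+704+777+721+779 = $4564M.
Max-entry greedy (repeatedly take the single best remaining cell) gives $4033M, worse by 531.
Swapping NorthTel↔PeakComm (NorthTel→Band E $512M, PeakComm→Band A $148M) loses 840.
OrbitCom's own top band is Band G ($839M), but forcing OrbitCom→Band G and reassigning the rest optimally gives only $4439M — worse by 125.

OrbitCom receives Band B.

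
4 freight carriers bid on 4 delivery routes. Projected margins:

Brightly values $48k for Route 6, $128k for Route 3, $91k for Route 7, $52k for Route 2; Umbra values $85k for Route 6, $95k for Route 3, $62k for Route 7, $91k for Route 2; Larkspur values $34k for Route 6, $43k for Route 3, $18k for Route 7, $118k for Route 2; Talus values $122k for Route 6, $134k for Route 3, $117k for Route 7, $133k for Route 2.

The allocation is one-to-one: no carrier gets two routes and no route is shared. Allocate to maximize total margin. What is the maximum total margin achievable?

Maximum total: $448k

Optimal: Brightly→Route 3 ($128k), Umbra→Route 6 ($85k), Larkspur→Route 2 ($118k), Talus→Route 7 ($117k) — total 128+85+118+117 = $448k.
Row-greedy (each carrier in turn takes its best remaining route) gives $370k, worse by 78.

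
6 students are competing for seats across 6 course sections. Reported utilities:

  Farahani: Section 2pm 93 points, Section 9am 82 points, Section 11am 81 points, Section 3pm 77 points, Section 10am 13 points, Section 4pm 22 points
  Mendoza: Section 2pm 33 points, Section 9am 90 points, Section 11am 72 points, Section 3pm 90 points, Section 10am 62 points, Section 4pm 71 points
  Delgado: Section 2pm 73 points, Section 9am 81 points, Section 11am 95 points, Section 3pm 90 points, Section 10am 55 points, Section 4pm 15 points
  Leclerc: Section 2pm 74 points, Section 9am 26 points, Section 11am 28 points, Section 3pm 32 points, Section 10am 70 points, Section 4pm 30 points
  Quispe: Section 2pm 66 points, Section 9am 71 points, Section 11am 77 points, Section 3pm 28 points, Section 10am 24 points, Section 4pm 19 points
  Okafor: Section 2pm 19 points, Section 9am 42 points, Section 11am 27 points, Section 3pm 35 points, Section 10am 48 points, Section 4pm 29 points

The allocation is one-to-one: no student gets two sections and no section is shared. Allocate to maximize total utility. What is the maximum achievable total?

Treat this as an assignment problem: match each student to one section.
Optimal: Farahani→Section 2pm (93 points), Mendoza→Section 9am (90 points), Delgado→Section 3pm (90 points), Leclerc→Section 10am (70 points), Quispe→Section 11am (77 points), Okafor→Section 4pm (29 points) — total 93+90+90+70+77+29 = 449 points.
Max-entry greedy (repeatedly take the single best remaining cell) gives 402 points, worse by 47.
Next-best assignment: Farahani→Section 2pm, Mendoza→Section 3pm, Delgado→Section 11am, Leclerc→Section 10am, Quispe→Section 9am, Okafor→Section 4pm = 448 points.
No other one-to-one assignment exceeds 449 points.

Max total: 449 points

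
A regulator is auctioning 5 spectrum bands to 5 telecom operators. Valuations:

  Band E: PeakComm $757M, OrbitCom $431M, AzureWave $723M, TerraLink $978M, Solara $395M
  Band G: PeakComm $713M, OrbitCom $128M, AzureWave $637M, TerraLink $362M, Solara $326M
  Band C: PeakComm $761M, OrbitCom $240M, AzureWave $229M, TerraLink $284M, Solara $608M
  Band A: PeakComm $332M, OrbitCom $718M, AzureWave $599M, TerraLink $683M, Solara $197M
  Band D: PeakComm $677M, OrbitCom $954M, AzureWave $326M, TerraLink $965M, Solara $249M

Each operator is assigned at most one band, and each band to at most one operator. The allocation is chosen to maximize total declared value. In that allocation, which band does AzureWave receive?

This is a one-to-one assignment (maximum-weight bipartite matching).
Optimal: PeakComm→Band G ($713M), OrbitCom→Band D ($954M), AzureWave→Band A ($599M), TerraLink→Band E ($978M), Solara→Band C ($608M) — total 713+954+599+978+608 = $3852M.
Column-greedy (each band in turn goes to its best remaining operator) gives $3343M, worse by 509.
Every other assignment is strictly worse.
AzureWave's own top band is Band E ($723M), but forcing AzureWave→Band E and reassigning the rest optimally gives only $3727M — worse by 125.

AzureWave receives Band A.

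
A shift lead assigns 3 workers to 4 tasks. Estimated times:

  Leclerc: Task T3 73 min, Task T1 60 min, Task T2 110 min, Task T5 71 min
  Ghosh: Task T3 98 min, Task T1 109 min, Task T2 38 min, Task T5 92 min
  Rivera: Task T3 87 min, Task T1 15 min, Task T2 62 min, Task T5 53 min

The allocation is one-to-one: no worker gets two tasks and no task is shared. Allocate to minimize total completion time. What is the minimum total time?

Optimal: Leclerc→Task T5 (71 min), Ghosh→Task T2 (38 min), Rivera→Task T1 (15 min) — total 71+38+15 = 124 min.
Column-greedy (each task in turn goes to its cheapest remaining worker) gives 126 min, worse by 2.

Min total: 124 min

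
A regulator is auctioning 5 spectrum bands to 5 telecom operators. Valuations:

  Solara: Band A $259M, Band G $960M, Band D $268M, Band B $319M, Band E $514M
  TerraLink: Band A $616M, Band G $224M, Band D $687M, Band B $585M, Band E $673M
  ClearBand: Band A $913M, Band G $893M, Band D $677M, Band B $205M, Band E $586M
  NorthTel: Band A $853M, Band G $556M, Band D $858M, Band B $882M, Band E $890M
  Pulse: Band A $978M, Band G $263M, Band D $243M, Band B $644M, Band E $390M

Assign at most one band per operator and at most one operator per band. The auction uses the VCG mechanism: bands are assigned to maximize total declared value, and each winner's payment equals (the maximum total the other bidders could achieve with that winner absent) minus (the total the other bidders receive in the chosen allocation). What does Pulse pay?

Efficient allocation: Solara→Band G ($960M), TerraLink→Band E ($673M), ClearBand→Band D ($677M), NorthTel→Band B ($882M), Pulse→Band A ($978M); total welfare W = $4170M.
Pulse receives Band A at value $978M, so the others get W − 978 = $3192M.
Without Pulse: best allocation of the remaining 4 bidders over all 5 bands is Solara→Band G ($960M), TerraLink→Band D ($687M), ClearBand→Band A ($913M), NorthTel→Band E ($890M), total $3450M.
VCG payment = (others' best without Pulse) − (others' welfare with Pulse) = 3450 − 3192 = $258M.

Pulse pays $258M.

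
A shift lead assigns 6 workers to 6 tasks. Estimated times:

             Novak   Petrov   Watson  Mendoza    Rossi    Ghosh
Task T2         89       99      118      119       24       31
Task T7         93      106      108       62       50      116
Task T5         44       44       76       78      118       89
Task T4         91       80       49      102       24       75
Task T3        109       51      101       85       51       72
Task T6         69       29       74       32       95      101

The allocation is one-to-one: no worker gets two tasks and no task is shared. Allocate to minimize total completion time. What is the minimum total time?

Optimal: Novak→Task T5 (44 min), Petrov→Task T3 (51 min), Watson→Task T4 (49 min), Mendoza→Task T6 (32 min), Rossi→Task T7 (50 min), Ghosh→Task T2 (31 min) — total 44+51+49+32+50+31 = 257 min.
Column-greedy (each task in turn goes to its cheapest remaining worker) gives 331 min, worse by 74.
Swapping Petrov↔Watson (Petrov→Task T4 80 min, Watson→Task T3 101 min) adds 81.
Every other assignment is strictly worse.

Minimum total: 257 min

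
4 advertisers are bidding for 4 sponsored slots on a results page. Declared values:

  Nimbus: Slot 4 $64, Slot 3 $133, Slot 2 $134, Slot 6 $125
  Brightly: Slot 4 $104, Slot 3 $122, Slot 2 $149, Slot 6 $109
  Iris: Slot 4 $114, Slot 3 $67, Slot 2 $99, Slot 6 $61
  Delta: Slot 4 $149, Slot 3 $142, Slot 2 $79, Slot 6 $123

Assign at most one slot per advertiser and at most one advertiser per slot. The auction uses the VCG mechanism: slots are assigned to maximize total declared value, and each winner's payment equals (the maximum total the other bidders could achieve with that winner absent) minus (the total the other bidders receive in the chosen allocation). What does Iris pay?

Iris pays $15.

Efficient allocation: Nimbus→Slot 6 ($125), Brightly→Slot 2 ($149), Iris→Slot 4 ($114), Delta→Slot 3 ($142); total welfare W = $530.
Iris receives Slot 4 at value $114, so the others get W − 114 = $416.
Without Iris: best allocation of the remaining 3 bidders over all 4 slots is Nimbus→Slot 3 ($133), Brightly→Slot 2 ($149), Delta→Slot 4 ($149), total $431.
VCG payment = (others' best without Iris) − (others' welfare with Iris) = 431 − 416 = $15.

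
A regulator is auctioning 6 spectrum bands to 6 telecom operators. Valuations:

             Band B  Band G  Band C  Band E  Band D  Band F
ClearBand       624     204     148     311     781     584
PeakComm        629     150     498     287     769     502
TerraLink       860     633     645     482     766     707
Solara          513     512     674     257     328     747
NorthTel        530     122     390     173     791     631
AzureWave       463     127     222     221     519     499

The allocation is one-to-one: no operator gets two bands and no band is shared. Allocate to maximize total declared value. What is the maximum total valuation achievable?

Optimal: ClearBand→Band D ($781M), PeakComm→Band B ($629M), TerraLink→Band G ($633M), Solara→Band C ($674M), NorthTel→Band F ($631M), AzureWave→Band E ($221M) — total 781+629+633+674+631+221 = $3569M.
Row-greedy (each operator in turn takes its best remaining band) gives $3091M, worse by 478.
Swapping AzureWave↔NorthTel (AzureWave→Band F $499M, NorthTel→Band E $173M) loses 180.
No other one-to-one assignment exceeds $3569M.

Maximum total: $3569M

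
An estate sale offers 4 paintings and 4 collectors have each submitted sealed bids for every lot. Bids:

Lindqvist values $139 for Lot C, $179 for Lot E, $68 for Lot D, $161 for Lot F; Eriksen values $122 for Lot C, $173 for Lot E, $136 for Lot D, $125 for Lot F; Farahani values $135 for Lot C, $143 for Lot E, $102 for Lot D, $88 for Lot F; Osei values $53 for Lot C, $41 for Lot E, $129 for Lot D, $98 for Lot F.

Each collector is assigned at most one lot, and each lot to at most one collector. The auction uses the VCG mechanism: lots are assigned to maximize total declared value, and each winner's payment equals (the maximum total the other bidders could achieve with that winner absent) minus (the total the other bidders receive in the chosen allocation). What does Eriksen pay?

Eriksen pays $18.

Efficient allocation: Lindqvist→Lot F ($161), Eriksen→Lot E ($173), Farahani→Lot C ($135), Osei→Lot D ($129); total welfare W = $598.
Eriksen receives Lot E at value $173, so the others get W − 173 = $425.
Without Eriksen: best allocation of the remaining 3 bidders over all 4 lots is Lindqvist→Lot E ($179), Farahani→Lot C ($135), Osei→Lot D ($129), total $443.
VCG payment = (others' best without Eriksen) − (others' welfare with Eriksen) = 443 − 425 = $18.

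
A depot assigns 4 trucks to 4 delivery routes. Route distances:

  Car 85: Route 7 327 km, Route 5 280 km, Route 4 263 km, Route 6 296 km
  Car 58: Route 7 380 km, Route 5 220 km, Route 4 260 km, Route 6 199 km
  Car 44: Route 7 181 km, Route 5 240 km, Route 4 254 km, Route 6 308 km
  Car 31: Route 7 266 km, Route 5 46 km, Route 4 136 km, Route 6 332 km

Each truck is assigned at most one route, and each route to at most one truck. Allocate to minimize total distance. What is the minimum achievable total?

Min total: 689 km

Optimal: Car 85→Route 4 (263 km), Car 58→Route 6 (199 km), Car 44→Route 7 (181 km), Car 31→Route 5 (46 km) — total 263+199+181+46 = 689 km.
Column-greedy (each route in turn goes to its cheapest remaining truck) gives 783 km, worse by 94.
Checked against all permutations: 689 km is optimal.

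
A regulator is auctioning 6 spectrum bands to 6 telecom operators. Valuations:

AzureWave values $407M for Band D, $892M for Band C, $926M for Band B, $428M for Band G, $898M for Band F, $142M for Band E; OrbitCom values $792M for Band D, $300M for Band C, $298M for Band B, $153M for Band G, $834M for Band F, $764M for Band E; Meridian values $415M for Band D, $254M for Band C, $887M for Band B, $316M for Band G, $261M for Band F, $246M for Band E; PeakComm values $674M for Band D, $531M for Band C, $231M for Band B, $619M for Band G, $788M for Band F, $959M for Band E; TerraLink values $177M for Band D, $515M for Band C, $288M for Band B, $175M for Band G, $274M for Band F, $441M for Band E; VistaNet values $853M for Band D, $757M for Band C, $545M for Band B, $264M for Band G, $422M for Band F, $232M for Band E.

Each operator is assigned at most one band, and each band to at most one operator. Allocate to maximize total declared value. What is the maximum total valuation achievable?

Optimal: AzureWave→Band C ($892M), OrbitCom→Band F ($834M), Meridian→Band B ($887M), PeakComm→Band E ($959M), TerraLink→Band G ($175M), VistaNet→Band D ($853M) — total 892+834+887+959+175+853 = $4600M.
Column-greedy (each band in turn goes to its best remaining operator) gives $4526M, worse by 74.

Max total: $4600M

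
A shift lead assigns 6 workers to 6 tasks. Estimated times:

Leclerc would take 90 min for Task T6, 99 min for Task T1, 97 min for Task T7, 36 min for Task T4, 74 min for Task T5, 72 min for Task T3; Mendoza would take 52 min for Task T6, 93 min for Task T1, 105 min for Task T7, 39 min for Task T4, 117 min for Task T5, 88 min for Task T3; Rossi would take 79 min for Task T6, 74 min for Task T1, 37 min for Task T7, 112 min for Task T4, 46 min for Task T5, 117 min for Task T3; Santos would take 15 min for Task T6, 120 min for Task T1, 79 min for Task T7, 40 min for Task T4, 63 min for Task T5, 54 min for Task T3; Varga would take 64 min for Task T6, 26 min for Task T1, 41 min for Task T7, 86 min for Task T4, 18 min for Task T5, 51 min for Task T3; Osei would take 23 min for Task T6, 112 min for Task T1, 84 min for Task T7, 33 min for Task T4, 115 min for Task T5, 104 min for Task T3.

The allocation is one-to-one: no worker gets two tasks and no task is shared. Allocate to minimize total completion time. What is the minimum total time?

Optimal: Leclerc→Task T5 (74 min), Mendoza→Task T4 (39 min), Rossi→Task T7 (37 min), Santos→Task T3 (54 min), Varga→Task T1 (26 min), Osei→Task T6 (23 min) — total 74+39+37+54+26+23 = 253 min.
No other one-to-one assignment undercuts 253 min.

Min total: 253 min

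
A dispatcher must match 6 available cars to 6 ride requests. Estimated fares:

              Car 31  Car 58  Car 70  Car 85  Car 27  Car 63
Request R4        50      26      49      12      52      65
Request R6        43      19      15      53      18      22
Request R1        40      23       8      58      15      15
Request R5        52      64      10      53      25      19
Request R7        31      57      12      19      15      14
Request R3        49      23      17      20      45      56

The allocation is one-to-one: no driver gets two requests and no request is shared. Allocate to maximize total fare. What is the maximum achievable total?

Treat this as an assignment problem: match each driver to one request.
Optimal: Car 31→Request R5 ($52), Car 58→Request R7 ($57), Car 70→Request R6 ($15), Car 85→Request R1 ($58), Car 27→Request R3 ($45), Car 63→Request R4 ($65) — total 52+57+15+58+45+65 = $292.
Max-entry greedy (repeatedly take the single best remaining cell) gives $266, worse by 26.
Next-best assignment: Car 31→Request R5, Car 58→Request R7, Car 70→Request R4, Car 85→Request R1, Car 27→Request R6, Car 63→Request R3 = $290.
Swapping Car 63↔Car 31 (Car 63→Request R5 $19, Car 31→Request R4 $50) loses 48.

Maximum total: $292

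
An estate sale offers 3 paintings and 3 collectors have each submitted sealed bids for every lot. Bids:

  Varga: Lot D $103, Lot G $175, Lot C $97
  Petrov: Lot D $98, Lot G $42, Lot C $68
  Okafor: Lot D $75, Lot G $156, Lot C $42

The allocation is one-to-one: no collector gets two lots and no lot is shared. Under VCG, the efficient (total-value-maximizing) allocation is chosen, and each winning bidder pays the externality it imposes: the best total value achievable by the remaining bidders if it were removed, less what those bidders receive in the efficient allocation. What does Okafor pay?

Okafor pays $78.

Efficient allocation: Varga→Lot C ($97), Petrov→Lot D ($98), Okafor→Lot G ($156); total welfare W = $351.
Okafor receives Lot G at value $156, so the others get W − 156 = $195.
Without Okafor: best allocation of the remaining 2 bidders over all 3 lots is Varga→Lot G ($175), Petrov→Lot D ($98), total $273.
VCG payment = (others' best without Okafor) − (others' welfare with Okafor) = 273 − 195 = $78.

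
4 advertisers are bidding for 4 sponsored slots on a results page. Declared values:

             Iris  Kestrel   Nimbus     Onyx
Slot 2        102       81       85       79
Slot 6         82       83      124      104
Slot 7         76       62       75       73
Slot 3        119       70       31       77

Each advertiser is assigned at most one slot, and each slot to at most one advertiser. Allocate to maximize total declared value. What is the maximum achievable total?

Optimal: Iris→Slot 3 ($119), Kestrel→Slot 2 ($81), Nimbus→Slot 6 ($124), Onyx→Slot 7 ($73) — total 119+81+124+73 = $397.
Column-greedy (each slot in turn goes to its best remaining advertiser) gives $369, worse by 28.

Maximum total: $397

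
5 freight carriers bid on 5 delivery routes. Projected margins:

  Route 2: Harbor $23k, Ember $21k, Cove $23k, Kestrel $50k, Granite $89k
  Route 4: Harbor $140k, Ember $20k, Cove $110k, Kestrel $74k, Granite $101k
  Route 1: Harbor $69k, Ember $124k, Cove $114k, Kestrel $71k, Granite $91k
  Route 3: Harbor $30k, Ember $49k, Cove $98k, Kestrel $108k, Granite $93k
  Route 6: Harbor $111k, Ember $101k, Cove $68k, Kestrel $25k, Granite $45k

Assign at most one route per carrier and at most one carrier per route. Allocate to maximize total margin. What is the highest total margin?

This is the linear assignment problem.
Optimal: Harbor→Route 4 ($140k), Ember→Route 6 ($101k), Cove→Route 1 ($114k), Kestrel→Route 3 ($108k), Granite→Route 2 ($89k) — total 140+101+114+108+89 = $552k.
Row-greedy (each carrier in turn takes its best remaining route) gives $457k, worse by 95.
Next-best assignment: Harbor→Route 6, Ember→Route 1, Cove→Route 4, Kestrel→Route 3, Granite→Route 2 = $542k.
Swapping Kestrel↔Ember (Kestrel→Route 6 $25k, Ember→Route 3 $49k) loses 135.

Max total: $552k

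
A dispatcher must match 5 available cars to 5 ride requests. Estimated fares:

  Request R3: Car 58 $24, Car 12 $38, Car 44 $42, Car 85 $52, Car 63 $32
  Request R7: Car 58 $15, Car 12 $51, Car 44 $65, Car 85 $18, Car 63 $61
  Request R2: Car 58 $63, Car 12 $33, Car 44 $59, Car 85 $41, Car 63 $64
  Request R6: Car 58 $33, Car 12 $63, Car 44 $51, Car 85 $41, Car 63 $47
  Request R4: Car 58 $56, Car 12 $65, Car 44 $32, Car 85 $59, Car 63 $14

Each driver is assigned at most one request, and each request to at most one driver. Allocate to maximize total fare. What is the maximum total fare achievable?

Maximum total: $300

This is the linear assignment problem.
Optimal: Car 58→Request R4 ($56), Car 12→Request R6 ($63), Car 44→Request R7 ($65), Car 85→Request R3 ($52), Car 63→Request R2 ($64) — total 56+63+65+52+64 = $300.
Max-entry greedy (repeatedly take the single best remaining cell) gives $279, worse by 21.
Swapping Car 63↔Car 85 (Car 63→Request R3 $32, Car 85→Request R2 $41) loses 43.
Every other assignment is strictly worse.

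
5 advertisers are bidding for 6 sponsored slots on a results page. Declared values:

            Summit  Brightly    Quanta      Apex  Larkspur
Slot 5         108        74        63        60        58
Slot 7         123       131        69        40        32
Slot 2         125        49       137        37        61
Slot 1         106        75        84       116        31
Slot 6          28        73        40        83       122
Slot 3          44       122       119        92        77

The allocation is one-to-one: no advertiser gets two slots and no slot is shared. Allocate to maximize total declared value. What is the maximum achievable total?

Optimal: Summit→Slot 7 ($123), Brightly→Slot 3 ($122), Quanta→Slot 2 ($137), Apex→Slot 1 ($116), Larkspur→Slot 6 ($122) — total 123+122+137+116+122 = $620.
Max-entry greedy (repeatedly take the single best remaining cell) gives $614, worse by 6.

Maximum total: $620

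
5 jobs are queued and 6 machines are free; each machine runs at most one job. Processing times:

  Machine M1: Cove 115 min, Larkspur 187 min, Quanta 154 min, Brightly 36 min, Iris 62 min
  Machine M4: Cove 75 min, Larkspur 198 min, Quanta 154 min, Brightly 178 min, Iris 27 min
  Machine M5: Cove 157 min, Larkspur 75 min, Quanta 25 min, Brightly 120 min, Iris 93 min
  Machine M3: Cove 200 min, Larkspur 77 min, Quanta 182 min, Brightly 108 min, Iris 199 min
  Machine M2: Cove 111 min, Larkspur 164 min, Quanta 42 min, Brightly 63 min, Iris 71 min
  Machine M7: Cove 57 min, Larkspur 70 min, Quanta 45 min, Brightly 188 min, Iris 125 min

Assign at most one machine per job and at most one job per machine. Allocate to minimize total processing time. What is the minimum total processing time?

Optimal: Cove→Machine M7 (57 min), Larkspur→Machine M3 (77 min), Quanta→Machine M5 (25 min), Brightly→Machine M1 (36 min), Iris→Machine M4 (27 min) — total 57+77+25+36+27 = 222 min.
Column-greedy (each machine in turn goes to its cheapest remaining job) gives 276 min, worse by 54.
Next-best assignment: Cove→Machine M7, Larkspur→Machine M5, Quanta→Machine M2, Brightly→Machine M1, Iris→Machine M4 = 237 min.

Min total: 222 min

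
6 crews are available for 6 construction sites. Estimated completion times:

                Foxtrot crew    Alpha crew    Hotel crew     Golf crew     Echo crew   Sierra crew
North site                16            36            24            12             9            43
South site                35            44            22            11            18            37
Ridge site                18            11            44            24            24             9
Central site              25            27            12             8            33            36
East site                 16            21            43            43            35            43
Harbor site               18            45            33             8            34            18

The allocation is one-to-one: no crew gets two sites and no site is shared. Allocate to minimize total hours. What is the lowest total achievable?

Min total: 77 hours

This is a one-to-one assignment (minimum-cost bipartite matching).
Optimal: Foxtrot crew→East site (16 hours), Alpha crew→Ridge site (11 hours), Hotel crew→Central site (12 hours), Golf crew→South site (11 hours), Echo crew→North site (9 hours), Sierra crew→Harbor site (18 hours) — total 16+11+12+11+9+18 = 77 hours.
Row-greedy (each crew in turn takes its cheapest remaining site) gives 108 hours, worse by 31.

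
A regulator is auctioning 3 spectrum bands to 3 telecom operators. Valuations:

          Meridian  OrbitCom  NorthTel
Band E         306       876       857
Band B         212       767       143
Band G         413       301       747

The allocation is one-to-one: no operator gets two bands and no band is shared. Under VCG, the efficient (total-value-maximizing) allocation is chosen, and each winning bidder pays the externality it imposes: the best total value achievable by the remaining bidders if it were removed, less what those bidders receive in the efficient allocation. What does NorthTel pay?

NorthTel pays $109M.

Efficient allocation: Meridian→Band G ($413M), OrbitCom→Band B ($767M), NorthTel→Band E ($857M); total welfare W = $2037M.
NorthTel receives Band E at value $857M, so the others get W − 857 = $1180M.
Without NorthTel: best allocation of the remaining 2 bidders over all 3 bands is Meridian→Band G ($413M), OrbitCom→Band E ($876M), total $1289M.
VCG payment = (others' best without NorthTel) − (others' welfare with NorthTel) = 1289 − 1180 = $109M.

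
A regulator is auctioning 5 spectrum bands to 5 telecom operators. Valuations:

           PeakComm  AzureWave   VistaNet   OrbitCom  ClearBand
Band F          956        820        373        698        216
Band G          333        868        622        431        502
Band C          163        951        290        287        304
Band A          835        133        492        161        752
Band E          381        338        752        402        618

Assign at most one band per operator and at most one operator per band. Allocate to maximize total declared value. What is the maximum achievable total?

Max total: $3842M

Optimal: PeakComm→Band F ($956M), AzureWave→Band C ($951M), VistaNet→Band E ($752M), OrbitCom→Band G ($431M), ClearBand→Band A ($752M) — total 956+951+752+431+752 = $3842M.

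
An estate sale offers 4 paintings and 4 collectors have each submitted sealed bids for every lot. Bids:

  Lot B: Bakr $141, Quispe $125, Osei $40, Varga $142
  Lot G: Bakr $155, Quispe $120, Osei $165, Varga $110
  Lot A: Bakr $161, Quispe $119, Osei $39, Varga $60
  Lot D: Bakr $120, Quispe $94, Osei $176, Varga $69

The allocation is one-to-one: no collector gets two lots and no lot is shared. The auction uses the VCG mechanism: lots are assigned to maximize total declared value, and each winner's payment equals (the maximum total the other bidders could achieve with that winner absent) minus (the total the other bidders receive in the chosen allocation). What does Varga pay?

Varga pays $5.

Efficient allocation: Bakr→Lot A ($161), Quispe→Lot G ($120), Osei→Lot D ($176), Varga→Lot B ($142); total welfare W = $599.
Varga receives Lot B at value $142, so the others get W − 142 = $457.
Without Varga: best allocation of the remaining 3 bidders over all 4 lots is Bakr→Lot A ($161), Quispe→Lot B ($125), Osei→Lot D ($176), total $462.
VCG payment = (others' best without Varga) − (others' welfare with Varga) = 462 − 457 = $5.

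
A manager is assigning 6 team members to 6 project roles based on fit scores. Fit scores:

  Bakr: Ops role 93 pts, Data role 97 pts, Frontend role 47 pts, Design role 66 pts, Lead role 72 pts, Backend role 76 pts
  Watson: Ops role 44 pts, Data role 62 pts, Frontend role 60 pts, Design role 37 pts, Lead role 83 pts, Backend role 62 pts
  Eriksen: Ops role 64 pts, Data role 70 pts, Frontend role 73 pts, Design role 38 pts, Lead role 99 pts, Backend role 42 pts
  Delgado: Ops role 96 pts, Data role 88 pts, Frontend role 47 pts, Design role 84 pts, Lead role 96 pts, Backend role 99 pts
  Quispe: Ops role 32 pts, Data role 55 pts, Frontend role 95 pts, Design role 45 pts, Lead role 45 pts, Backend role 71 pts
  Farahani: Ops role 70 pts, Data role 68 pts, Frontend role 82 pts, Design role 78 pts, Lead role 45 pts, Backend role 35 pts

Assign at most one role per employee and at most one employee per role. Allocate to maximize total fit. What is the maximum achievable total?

Maximum total: 527 pts

This is the linear assignment problem.
Optimal: Bakr→Data role (97 pts), Watson→Backend role (62 pts), Eriksen→Lead role (99 pts), Delgado→Ops role (96 pts), Quispe→Frontend role (95 pts), Farahani→Design role (78 pts) — total 97+62+99+96+95+78 = 527 pts.
Next-best assignment: Bakr→Ops role, Watson→Data role, Eriksen→Lead role, Delgado→Backend role, Quispe→Frontend role, Farahani→Design role = 526 pts.
Swapping Farahani↔Eriksen (Farahani→Lead role 45 pts, Eriksen→Design role 38 pts) loses 94.
Checked against all permutations: 527 pts is optimal.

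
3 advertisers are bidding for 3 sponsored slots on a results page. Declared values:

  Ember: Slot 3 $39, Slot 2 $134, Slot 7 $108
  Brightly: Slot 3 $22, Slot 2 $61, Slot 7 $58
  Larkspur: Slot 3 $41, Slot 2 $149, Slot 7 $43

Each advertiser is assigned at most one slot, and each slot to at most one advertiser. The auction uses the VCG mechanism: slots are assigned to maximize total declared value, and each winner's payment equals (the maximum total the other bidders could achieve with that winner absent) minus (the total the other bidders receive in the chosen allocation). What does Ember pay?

Ember pays $36.

Efficient allocation: Ember→Slot 7 ($108), Brightly→Slot 3 ($22), Larkspur→Slot 2 ($149); total welfare W = $279.
Ember receives Slot 7 at value $108, so the others get W − 108 = $171.
Without Ember: best allocation of the remaining 2 bidders over all 3 slots is Brightly→Slot 7 ($58), Larkspur→Slot 2 ($149), total $207.
VCG payment = (others' best without Ember) − (others' welfare with Ember) = 207 − 171 = $36.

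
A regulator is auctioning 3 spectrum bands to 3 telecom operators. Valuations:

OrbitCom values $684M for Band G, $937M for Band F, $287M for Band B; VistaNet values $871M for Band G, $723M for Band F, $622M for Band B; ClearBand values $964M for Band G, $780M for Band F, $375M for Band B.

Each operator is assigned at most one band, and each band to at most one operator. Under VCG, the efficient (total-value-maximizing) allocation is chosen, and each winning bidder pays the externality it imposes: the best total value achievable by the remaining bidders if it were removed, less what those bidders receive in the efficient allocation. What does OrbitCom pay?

Efficient allocation: OrbitCom→Band F ($937M), VistaNet→Band B ($622M), ClearBand→Band G ($964M); total welfare W = $2523M.
OrbitCom receives Band F at value $937M, so the others get W − 937 = $1586M.
Without OrbitCom: best allocation of the remaining 2 bidders over all 3 bands is VistaNet→Band F ($723M), ClearBand→Band G ($964M), total $1687M.
VCG payment = (others' best without OrbitCom) − (others' welfare with OrbitCom) = 1687 − 1586 = $101M.

OrbitCom pays $101M.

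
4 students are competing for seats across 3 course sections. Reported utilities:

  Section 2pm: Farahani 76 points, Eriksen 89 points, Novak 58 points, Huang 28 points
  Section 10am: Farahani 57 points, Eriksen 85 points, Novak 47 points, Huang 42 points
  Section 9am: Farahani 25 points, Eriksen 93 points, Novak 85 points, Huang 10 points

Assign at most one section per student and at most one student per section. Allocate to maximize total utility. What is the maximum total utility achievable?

This is the linear assignment problem.
Optimal: Farahani→Section 2pm (76 points), Eriksen→Section 10am (85 points), Novak→Section 9am (85 points) — total 76+85+85 = 246 points.
Row-greedy (each student in turn takes its best remaining section) gives 216 points, worse by 30.
Swapping Eriksen↔Farahani (Eriksen→Section 2pm 89 points, Farahani→Section 10am 57 points) loses 15.
Every other assignment is strictly worse.

Maximum total: 246 points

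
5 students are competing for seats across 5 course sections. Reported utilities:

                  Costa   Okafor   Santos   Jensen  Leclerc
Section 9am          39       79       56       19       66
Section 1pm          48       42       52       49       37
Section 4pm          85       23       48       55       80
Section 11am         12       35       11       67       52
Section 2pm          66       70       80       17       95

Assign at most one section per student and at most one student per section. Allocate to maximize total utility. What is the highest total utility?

Optimal: Costa→Section 4pm (85 points), Okafor→Section 9am (79 points), Santos→Section 1pm (52 points), Jensen→Section 11am (67 points), Leclerc→Section 2pm (95 points) — total 85+79+52+67+95 = 378 points.
Row-greedy (each student in turn takes its best remaining section) gives 348 points, worse by 30.
Swapping Santos↔Costa (Santos→Section 4pm 48 points, Costa→Section 1pm 48 points) loses 41.

Maximum total: 378 points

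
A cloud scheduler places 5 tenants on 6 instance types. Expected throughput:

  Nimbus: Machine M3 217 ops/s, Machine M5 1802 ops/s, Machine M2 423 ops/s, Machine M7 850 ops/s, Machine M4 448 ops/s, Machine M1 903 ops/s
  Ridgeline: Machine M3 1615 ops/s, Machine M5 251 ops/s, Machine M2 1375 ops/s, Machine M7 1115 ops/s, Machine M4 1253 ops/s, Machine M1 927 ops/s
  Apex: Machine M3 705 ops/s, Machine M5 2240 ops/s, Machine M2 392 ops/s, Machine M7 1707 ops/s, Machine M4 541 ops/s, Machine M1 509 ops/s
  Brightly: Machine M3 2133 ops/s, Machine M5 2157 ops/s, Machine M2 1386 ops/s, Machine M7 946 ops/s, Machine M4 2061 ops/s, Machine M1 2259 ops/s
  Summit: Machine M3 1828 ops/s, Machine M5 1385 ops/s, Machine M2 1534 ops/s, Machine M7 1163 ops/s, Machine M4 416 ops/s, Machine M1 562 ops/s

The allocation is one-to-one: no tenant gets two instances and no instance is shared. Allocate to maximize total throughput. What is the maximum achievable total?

Maximum total: 8971 ops/s

Optimal: Nimbus→Machine M5 (1802 ops/s), Ridgeline→Machine M2 (1375 ops/s), Apex→Machine M7 (1707 ops/s), Brightly→Machine M1 (2259 ops/s), Summit→Machine M3 (1828 ops/s) — total 1802+1375+1707+2259+1828 = 8971 ops/s.
Max-entry greedy (repeatedly take the single best remaining cell) gives 8552 ops/s, worse by 419.
Next-best assignment: Nimbus→Machine M5, Ridgeline→Machine M3, Apex→Machine M7, Brightly→Machine M1, Summit→Machine M2 = 8917 ops/s.
Swapping Apex↔Summit (Apex→Machine M3 705 ops/s, Summit→Machine M7 1163 ops/s) loses 1667.
Checked against all permutations: 8971 ops/s is optimal.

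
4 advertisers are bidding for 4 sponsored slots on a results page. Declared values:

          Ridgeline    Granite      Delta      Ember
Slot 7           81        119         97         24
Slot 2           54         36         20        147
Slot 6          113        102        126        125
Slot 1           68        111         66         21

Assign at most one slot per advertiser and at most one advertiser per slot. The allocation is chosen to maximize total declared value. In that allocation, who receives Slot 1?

Optimal: Ridgeline→Slot 6 ($113), Granite→Slot 1 ($111), Delta→Slot 7 ($97), Ember→Slot 2 ($147) — total 113+111+97+147 = $468.
Max-entry greedy (repeatedly take the single best remaining cell) gives $460, worse by 8.
Swapping Delta↔Granite (Delta→Slot 1 $66, Granite→Slot 7 $119) loses 23.
Granite's own top slot is Slot 7 ($119), but forcing Granite→Slot 7 and reassigning the rest optimally gives only $460 — worse by 8.

Granite receives Slot 1.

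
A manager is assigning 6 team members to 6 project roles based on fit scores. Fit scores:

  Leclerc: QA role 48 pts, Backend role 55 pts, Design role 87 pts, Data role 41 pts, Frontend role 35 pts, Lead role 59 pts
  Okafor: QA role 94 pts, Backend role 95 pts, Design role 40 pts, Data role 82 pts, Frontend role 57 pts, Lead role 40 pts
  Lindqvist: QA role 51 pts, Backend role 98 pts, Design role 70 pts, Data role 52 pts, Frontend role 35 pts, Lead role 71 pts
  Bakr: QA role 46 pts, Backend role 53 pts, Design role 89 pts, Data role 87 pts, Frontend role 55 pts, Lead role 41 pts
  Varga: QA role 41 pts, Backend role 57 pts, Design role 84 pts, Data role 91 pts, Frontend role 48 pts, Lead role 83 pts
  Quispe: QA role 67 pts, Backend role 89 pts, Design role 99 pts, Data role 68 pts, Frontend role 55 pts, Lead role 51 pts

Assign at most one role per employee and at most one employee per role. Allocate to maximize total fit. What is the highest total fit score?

Maximum total: 504 pts

Optimal: Leclerc→Design role (87 pts), Okafor→QA role (94 pts), Lindqvist→Backend role (98 pts), Bakr→Data role (87 pts), Varga→Lead role (83 pts), Quispe→Frontend role (55 pts) — total 87+94+98+87+83+55 = 504 pts.
Row-greedy (each employee in turn takes its best remaining role) gives 455 pts, worse by 49.
Swapping Quispe↔Okafor (Quispe→QA role 67 pts, Okafor→Frontend role 57 pts) loses 25.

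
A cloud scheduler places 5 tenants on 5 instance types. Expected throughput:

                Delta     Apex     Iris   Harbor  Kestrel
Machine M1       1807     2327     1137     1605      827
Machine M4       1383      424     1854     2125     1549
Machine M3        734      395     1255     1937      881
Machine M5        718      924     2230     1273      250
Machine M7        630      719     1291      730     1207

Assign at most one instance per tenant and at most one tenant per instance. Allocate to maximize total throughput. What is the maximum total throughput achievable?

Treat this as an assignment problem: match each tenant to one instance.
Optimal: Delta→Machine M4 (1383 ops/s), Apex→Machine M1 (2327 ops/s), Iris→Machine M5 (2230 ops/s), Harbor→Machine M3 (1937 ops/s), Kestrel→Machine M7 (1207 ops/s) — total 1383+2327+2230+1937+1207 = 9084 ops/s.
Max-entry greedy (repeatedly take the single best remaining cell) gives 8623 ops/s, worse by 461.
Swapping Apex↔Harbor (Apex→Machine M3 395 ops/s, Harbor→Machine M1 1605 ops/s) loses 2264.

Max total: 9084 ops/s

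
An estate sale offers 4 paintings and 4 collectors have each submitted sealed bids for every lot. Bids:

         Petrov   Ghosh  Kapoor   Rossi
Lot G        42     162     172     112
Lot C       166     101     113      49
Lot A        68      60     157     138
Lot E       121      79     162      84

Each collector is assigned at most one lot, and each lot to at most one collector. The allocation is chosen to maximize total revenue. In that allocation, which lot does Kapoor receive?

Kapoor receives Lot E.

Treat this as an assignment problem: match each collector to one lot.
Optimal: Petrov→Lot C ($166), Ghosh→Lot G ($162), Kapoor→Lot E ($162), Rossi→Lot A ($138) — total 166+162+162+138 = $628.
Next-best assignment: Petrov→Lot C, Ghosh→Lot G, Kapoor→Lot A, Rossi→Lot E = $569.
No other one-to-one assignment exceeds $628.
Kapoor's own top lot is Lot G ($172), but forcing Kapoor→Lot G and reassigning the rest optimally gives only $555 — worse by 73.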